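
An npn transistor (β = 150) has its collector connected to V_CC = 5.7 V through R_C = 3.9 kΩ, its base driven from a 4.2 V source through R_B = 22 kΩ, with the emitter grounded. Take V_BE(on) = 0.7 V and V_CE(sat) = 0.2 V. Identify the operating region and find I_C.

Assume active: I_B = (4.2 − 0.7)/22 = 0.159 mA, giving I_C = β·I_B = 23.9 mA.
But then V_CE = 5.7 − 23.9×3.9 = -87.4 V < V_CE(sat) = 0.2 V — impossible in the active region.
So the transistor is saturated. With V_CE = 0.2 V, I_C = (V_CC − 0.2)/R_C = 5.5/3.9 = 1.41 mA.
Check: β·I_B = 23.9 mA > I_C = 1.41 mA, confirming saturation.

saturation; I_C ≈ 1.4 mA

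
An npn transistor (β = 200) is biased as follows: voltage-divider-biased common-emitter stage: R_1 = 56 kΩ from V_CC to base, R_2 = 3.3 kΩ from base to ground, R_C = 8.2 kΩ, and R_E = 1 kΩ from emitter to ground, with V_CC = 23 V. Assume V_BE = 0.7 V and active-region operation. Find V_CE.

Thevenize the base divider: V_Th = V_CC·R_2/(R_1+R_2) = 23×3.3/59.3 = 1.28 V, R_Th = R_1‖R_2 = 3.12 kΩ.
Base-emitter loop: V_Th = I_B·R_Th + V_BE + (β+1)I_B·R_E, so I_B = (1.28 − 0.7) / (3.12 + 201×1) = 0.00284 mA.
I_C = β·I_B = 200×0.00284 = 0.568 mA, and I_E = (β+1)I_B = 0.571 mA.
V_CE = V_CC − I_C·R_C − I_E·R_E = 23 − 0.568×8.2 − 0.571×1 = 17.8 V.
V_CE = 17.8 V > 0.2 V confirms active-region operation.

V_CE ≈ 18 V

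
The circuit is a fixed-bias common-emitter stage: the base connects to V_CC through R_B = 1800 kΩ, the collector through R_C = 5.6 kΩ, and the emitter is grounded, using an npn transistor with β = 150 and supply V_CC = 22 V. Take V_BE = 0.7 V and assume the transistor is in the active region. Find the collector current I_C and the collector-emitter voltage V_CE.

Base loop: V_CC = I_B·R_B + V_BE, so I_B = (22 − 0.7)/1800 kΩ = 0.0118 mA.
In the active region I_C = β·I_B = 150 × 0.0118 = 1.78 mA.
Collector loop: V_CE = V_CC − I_C·R_C = 22 − 1.78×5.6 = 12.1 V.
Since V_CE = 12.1 V > V_CE(sat) ≈ 0.2 V, the transistor is in the active region as assumed.

I_C ≈ 1.8 mA, V_CE ≈ 12 V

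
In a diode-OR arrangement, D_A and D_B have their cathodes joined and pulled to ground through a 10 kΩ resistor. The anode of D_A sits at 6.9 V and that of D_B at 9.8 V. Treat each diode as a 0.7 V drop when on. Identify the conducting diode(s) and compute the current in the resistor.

Only D_B conducts; I_R ≈ 0.91 mA

Assume both conduct. Then node N would need to be at both 6.9−0.7 = 6.2 V and 9.8−0.7 = 9.1 V, which is impossible.
Assume only D_B conducts: V_N = 9.8 − 0.7 = 9.1 V, so I_R = 9.1/10 = 0.91 mA.
Check D_A: its anode-to-cathode voltage is 6.9 − 9.1 = -2.2 V < 0.7 V, so it is off. The assumption is consistent.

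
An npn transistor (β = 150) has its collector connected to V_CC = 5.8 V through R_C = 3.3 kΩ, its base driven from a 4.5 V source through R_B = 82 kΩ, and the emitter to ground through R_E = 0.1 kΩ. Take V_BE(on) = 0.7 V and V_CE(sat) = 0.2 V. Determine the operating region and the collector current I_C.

saturation; I_C ≈ 1.6 mA

Assume active: I_B = (4.5 − 0.7)/(82 + 151×0.1) = 0.0391 mA, I_C = β·I_B = 5.87 mA.
Then V_CE = 5.8 − 5.87×3.3 − 5.91×0.1 = -14.2 V < 0.2 V — the active assumption fails.
Re-solve with V_CE = 0.2 V. KCL at the emitter: V_E/R_E = (V_BB−0.7−V_E)/R_B + (V_CC−0.2−V_E)/R_C, giving V_E = 0.169 V.
I_C = (V_CC − 0.2 − V_E)/R_C = (5.6 − 0.169)/3.3 = 1.65 mA.
Check: I_B = (3.8 − 0.169)/82 = 0.0443 mA, and β·I_B = 6.64 mA > I_C, confirming saturation.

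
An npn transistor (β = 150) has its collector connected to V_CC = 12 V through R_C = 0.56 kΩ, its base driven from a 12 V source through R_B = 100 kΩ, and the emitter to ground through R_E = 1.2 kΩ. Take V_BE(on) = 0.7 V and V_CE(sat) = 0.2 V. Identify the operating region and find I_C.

active; I_C ≈ 6 mA

Assume active. Base-emitter loop: I_B = (V_BB − V_BE)/(R_B + (β+1)R_E) = (12 − 0.7)/(100 + 151×1.2) = 0.0402 mA.
I_C = β·I_B = 150×0.0402 = 6.03 mA.
V_CE = V_CC − I_C·R_C − I_E·R_E = 12 − 6.03×0.56 − 6.07×1.2 = 1.34 V > V_CE(sat), so the active-region assumption holds.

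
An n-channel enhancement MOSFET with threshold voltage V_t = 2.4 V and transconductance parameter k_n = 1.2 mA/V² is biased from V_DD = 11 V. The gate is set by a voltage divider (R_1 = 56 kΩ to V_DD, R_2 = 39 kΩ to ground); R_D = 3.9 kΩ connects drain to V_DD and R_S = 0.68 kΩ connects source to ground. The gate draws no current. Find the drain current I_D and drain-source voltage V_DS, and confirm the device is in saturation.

V_G = V_DD·R_2/(R_1+R_2) = 11×39/95 = 4.52 V.
Assume saturation: I_D = (k_n/2)(V_GS − V_t)² with V_GS = V_G − I_D·R_S = 4.52 − 0.68·I_D.
Substituting gives 0.277·I_D² − 2.73·I_D + 2.69 = 0, with roots I_D = 1.11 or 8.72 mA.
The root I_D = 8.72 mA gives V_GS = -1.41 V ≤ V_t, so take I_D = 1.11 mA.
Then V_GS = 3.76 V and V_DS = V_DD − I_D(R_D+R_S) = 11 − 1.11×4.58 = 5.91 V.
Saturation requires V_DS ≥ V_GS − V_t = 1.36 V; 5.91 ≥ 1.36 ✓.

I_D ≈ 1.1 mA, V_DS ≈ 5.9 V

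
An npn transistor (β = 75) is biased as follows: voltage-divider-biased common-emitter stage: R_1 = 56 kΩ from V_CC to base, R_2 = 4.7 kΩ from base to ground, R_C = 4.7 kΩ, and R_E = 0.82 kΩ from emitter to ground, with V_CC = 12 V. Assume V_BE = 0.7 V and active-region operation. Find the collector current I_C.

Thevenize the base divider: V_Th = V_CC·R_2/(R_1+R_2) = 12×4.7/60.7 = 0.929 V, R_Th = R_1‖R_2 = 4.34 kΩ.
Base-emitter loop: V_Th = I_B·R_Th + V_BE + (β+1)I_B·R_E, so I_B = (0.929 − 0.7) / (4.34 + 76×0.82) = 0.00344 mA.
I_C = β·I_B = 75×0.00344 = 0.258 mA, and I_E = (β+1)I_B = 0.261 mA.
V_CE = V_CC − I_C·R_C − I_E·R_E = 12 − 0.258×4.7 − 0.261×0.82 = 10.6 V.
V_CE = 10.6 V > 0.2 V confirms active-region operation.

I_C ≈ 0.26 mA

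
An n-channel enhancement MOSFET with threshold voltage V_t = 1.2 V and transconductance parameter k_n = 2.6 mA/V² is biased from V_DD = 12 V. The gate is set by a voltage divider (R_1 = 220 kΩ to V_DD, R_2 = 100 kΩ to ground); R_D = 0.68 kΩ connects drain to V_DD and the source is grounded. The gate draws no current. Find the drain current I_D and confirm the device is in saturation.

V_G = V_DD·R_2/(R_1+R_2) = 12×100/320 = 3.75 V. With the source grounded, V_GS = V_G = 3.75 V.
Assume saturation: I_D = (k_n/2)(V_GS − V_t)² = (2.6/2)×(3.75 − 1.2)² = 1.3×2.55² = 8.45 mA.
V_DS = V_DD − I_D·R_D = 12 − 8.45×0.68 = 6.25 V.
Saturation requires V_DS ≥ V_GS − V_t = 2.55 V; 6.25 ≥ 2.55 ✓.

I_D ≈ 8.5 mA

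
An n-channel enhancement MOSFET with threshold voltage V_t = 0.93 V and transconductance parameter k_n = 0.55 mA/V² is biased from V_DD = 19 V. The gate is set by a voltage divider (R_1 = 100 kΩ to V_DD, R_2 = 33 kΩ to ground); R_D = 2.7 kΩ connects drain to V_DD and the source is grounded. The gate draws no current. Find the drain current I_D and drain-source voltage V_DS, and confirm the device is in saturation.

I_D ≈ 3.9 mA, V_DS ≈ 8.4 V

V_G = V_DD·R_2/(R_1+R_2) = 19×33/133 = 4.71 V. With the source grounded, V_GS = V_G = 4.71 V.
Assume saturation: I_D = (k_n/2)(V_GS − V_t)² = (0.55/2)×(4.71 − 0.93)² = 0.275×3.78² = 3.94 mA.
V_DS = V_DD − I_D·R_D = 19 − 3.94×2.7 = 8.37 V.
Saturation requires V_DS ≥ V_GS − V_t = 3.78 V; 8.37 ≥ 3.78 ✓.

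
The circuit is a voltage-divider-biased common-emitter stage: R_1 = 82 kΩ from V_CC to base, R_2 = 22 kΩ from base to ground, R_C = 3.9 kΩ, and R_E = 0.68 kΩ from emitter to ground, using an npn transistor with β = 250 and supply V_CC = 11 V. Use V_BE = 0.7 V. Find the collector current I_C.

Thevenize the base divider: V_Th = V_CC·R_2/(R_1+R_2) = 11×22/104 = 2.33 V, R_Th = R_1‖R_2 = 17.3 kΩ.
Base-emitter loop: V_Th = I_B·R_Th + V_BE + (β+1)I_B·R_E, so I_B = (2.33 − 0.7) / (17.3 + 251×0.68) = 0.00865 mA.
I_C = β·I_B = 250×0.00865 = 2.16 mA, and I_E = (β+1)I_B = 2.17 mA.
V_CE = V_CC − I_C·R_C − I_E·R_E = 11 − 2.16×3.9 − 2.17×0.68 = 1.09 V.
V_CE = 1.09 V > 0.2 V confirms active-region operation.

I_C ≈ 2.2 mA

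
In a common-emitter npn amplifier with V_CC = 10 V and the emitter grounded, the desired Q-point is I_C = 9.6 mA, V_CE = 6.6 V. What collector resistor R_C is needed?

R_C ≈ 0.35 kΩ

Collector loop: V_CC = I_C·R_C + V_CE.
R_C = (V_CC − V_CE)/I_C = (10 − 6.6)/9.6 = 0.354 kΩ.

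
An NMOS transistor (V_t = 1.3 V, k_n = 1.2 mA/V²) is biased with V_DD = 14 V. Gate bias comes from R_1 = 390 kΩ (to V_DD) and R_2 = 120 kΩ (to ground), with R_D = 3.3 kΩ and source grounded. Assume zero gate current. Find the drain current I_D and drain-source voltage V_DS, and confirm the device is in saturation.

I_D ≈ 2.4 mA, V_DS ≈ 6.1 V

V_G = V_DD·R_2/(R_1+R_2) = 14×120/510 = 3.29 V. With the source grounded, V_GS = V_G = 3.29 V.
Assume saturation: I_D = (k_n/2)(V_GS − V_t)² = (1.2/2)×(3.29 − 1.3)² = 0.6×1.99² = 2.39 mA.
V_DS = V_DD − I_D·R_D = 14 − 2.39×3.3 = 6.13 V.
Saturation requires V_DS ≥ V_GS − V_t = 1.99 V; 6.13 ≥ 1.99 ✓.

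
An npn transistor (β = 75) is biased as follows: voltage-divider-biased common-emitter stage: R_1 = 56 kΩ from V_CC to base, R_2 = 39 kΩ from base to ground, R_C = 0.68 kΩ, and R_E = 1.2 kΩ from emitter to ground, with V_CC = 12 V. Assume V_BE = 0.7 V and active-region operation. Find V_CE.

V_CE ≈ 6.7 V

Thevenize the base divider: V_Th = V_CC·R_2/(R_1+R_2) = 12×39/95 = 4.93 V, R_Th = R_1‖R_2 = 23 kΩ.
Base-emitter loop: V_Th = I_B·R_Th + V_BE + (β+1)I_B·R_E, so I_B = (4.93 − 0.7) / (23 + 76×1.2) = 0.037 mA.
I_C = β·I_B = 75×0.037 = 2.78 mA, and I_E = (β+1)I_B = 2.81 mA.
V_CE = V_CC − I_C·R_C − I_E·R_E = 12 − 2.78×0.68 − 2.81×1.2 = 6.74 V.
V_CE = 6.74 V > 0.2 V confirms active-region operation.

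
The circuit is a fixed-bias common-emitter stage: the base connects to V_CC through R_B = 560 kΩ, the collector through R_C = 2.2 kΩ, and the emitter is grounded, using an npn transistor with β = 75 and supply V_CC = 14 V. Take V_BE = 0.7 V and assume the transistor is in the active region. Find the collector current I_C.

I_C ≈ 1.8 mA

Base loop: V_CC = I_B·R_B + V_BE, so I_B = (14 − 0.7)/560 kΩ = 0.0238 mA.
In the active region I_C = β·I_B = 75 × 0.0238 = 1.78 mA.
Collector loop: V_CE = V_CC − I_C·R_C = 14 − 1.78×2.2 = 10.1 V.
Since V_CE = 10.1 V > V_CE(sat) ≈ 0.2 V, the transistor is in the active region as assumed.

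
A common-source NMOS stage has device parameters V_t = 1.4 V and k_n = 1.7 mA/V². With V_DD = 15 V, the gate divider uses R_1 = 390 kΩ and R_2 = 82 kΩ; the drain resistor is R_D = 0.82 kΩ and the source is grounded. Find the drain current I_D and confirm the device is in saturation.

V_G = V_DD·R_2/(R_1+R_2) = 15×82/472 = 2.61 V. With the source grounded, V_GS = V_G = 2.61 V.
Assume saturation: I_D = (k_n/2)(V_GS − V_t)² = (1.7/2)×(2.61 − 1.4)² = 0.85×1.21² = 1.24 mA.
V_DS = V_DD − I_D·R_D = 15 − 1.24×0.82 = 14 V.
Saturation requires V_DS ≥ V_GS − V_t = 1.21 V; 14 ≥ 1.21 ✓.

I_D ≈ 1.2 mA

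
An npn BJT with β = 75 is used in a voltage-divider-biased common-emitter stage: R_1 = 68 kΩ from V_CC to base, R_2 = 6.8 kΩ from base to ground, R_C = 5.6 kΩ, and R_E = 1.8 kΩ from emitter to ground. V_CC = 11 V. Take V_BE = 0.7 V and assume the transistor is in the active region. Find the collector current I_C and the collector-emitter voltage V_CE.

I_C ≈ 0.16 mA, V_CE ≈ 9.8 V

Thevenize the base divider: V_Th = V_CC·R_2/(R_1+R_2) = 11×6.8/74.8 = 1 V, R_Th = R_1‖R_2 = 6.18 kΩ.
Base-emitter loop: V_Th = I_B·R_Th + V_BE + (β+1)I_B·R_E, so I_B = (1 − 0.7) / (6.18 + 76×1.8) = 0.0021 mA.
I_C = β·I_B = 75×0.0021 = 0.157 mA, and I_E = (β+1)I_B = 0.159 mA.
V_CE = V_CC − I_C·R_C − I_E·R_E = 11 − 0.157×5.6 − 0.159×1.8 = 9.83 V.
V_CE = 9.83 V > 0.2 V confirms active-region operation.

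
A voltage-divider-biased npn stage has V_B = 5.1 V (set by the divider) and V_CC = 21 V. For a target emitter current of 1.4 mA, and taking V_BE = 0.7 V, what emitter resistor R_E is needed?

R_E ≈ 3.1 kΩ

V_E = V_B − V_BE = 5.1 − 0.7 = 4.4 V.
R_E = V_E / I_E = 4.4 / 1.4 = 3.14 kΩ.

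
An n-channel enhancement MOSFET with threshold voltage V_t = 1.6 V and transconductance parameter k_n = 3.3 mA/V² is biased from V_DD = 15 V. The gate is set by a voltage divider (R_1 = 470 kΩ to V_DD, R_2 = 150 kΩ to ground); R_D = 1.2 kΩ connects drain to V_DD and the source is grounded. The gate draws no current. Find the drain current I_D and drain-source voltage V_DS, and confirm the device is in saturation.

V_G = V_DD·R_2/(R_1+R_2) = 15×150/620 = 3.63 V. With the source grounded, V_GS = V_G = 3.63 V.
Assume saturation: I_D = (k_n/2)(V_GS − V_t)² = (3.3/2)×(3.63 − 1.6)² = 1.65×2.03² = 6.79 mA.
V_DS = V_DD − I_D·R_D = 15 − 6.79×1.2 = 6.85 V.
Saturation requires V_DS ≥ V_GS − V_t = 2.03 V; 6.85 ≥ 2.03 ✓.

I_D ≈ 6.8 mA, V_DS ≈ 6.8 V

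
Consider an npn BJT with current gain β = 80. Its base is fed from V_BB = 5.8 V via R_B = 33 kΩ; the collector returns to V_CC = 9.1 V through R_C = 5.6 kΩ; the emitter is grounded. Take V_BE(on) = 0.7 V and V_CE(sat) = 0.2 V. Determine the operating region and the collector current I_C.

Assume active: I_B = (5.8 − 0.7)/33 = 0.155 mA, giving I_C = β·I_B = 12.4 mA.
But then V_CE = 9.1 − 12.4×5.6 = -60.1 V < V_CE(sat) = 0.2 V — impossible in the active region.
So the transistor is saturated. With V_CE = 0.2 V, I_C = (V_CC − 0.2)/R_C = 8.9/5.6 = 1.59 mA.
Check: β·I_B = 12.4 mA > I_C = 1.59 mA, confirming saturation.

saturation; I_C ≈ 1.6 mA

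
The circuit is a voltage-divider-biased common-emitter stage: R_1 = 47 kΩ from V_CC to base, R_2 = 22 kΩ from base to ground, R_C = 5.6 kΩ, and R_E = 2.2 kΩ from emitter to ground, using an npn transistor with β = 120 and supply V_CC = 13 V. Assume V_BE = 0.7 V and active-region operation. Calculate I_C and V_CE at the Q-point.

Thevenize the base divider: V_Th = V_CC·R_2/(R_1+R_2) = 13×22/69 = 4.14 V, R_Th = R_1‖R_2 = 15 kΩ.
Base-emitter loop: V_Th = I_B·R_Th + V_BE + (β+1)I_B·R_E, so I_B = (4.14 − 0.7) / (15 + 121×2.2) = 0.0123 mA.
I_C = β·I_B = 120×0.0123 = 1.47 mA, and I_E = (β+1)I_B = 1.48 mA.
V_CE = V_CC − I_C·R_C − I_E·R_E = 13 − 1.47×5.6 − 1.48×2.2 = 1.51 V.
V_CE = 1.51 V > 0.2 V confirms active-region operation.

I_C ≈ 1.5 mA, V_CE ≈ 1.5 V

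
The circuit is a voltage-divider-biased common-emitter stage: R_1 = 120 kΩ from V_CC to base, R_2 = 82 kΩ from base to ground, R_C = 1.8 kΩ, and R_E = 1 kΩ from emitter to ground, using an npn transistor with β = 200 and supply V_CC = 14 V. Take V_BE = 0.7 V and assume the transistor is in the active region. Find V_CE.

V_CE ≈ 2.8 V

Thevenize the base divider: V_Th = V_CC·R_2/(R_1+R_2) = 14×82/202 = 5.68 V, R_Th = R_1‖R_2 = 48.7 kΩ.
Base-emitter loop: V_Th = I_B·R_Th + V_BE + (β+1)I_B·R_E, so I_B = (5.68 − 0.7) / (48.7 + 201×1) = 0.02 mA.
I_C = β·I_B = 200×0.02 = 3.99 mA, and I_E = (β+1)I_B = 4.01 mA.
V_CE = V_CC − I_C·R_C − I_E·R_E = 14 − 3.99×1.8 − 4.01×1 = 2.8 V.
V_CE = 2.8 V > 0.2 V confirms active-region operation.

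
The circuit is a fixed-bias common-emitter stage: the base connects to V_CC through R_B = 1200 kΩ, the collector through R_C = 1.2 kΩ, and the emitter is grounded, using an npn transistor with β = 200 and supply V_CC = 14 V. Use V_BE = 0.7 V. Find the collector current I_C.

Base loop: V_CC = I_B·R_B + V_BE, so I_B = (14 − 0.7)/1200 kΩ = 0.0111 mA.
In the active region I_C = β·I_B = 200 × 0.0111 = 2.22 mA.
Collector loop: V_CE = V_CC − I_C·R_C = 14 − 2.22×1.2 = 11.3 V.
Since V_CE = 11.3 V > V_CE(sat) ≈ 0.2 V, the transistor is in the active region as assumed.

I_C ≈ 2.2 mA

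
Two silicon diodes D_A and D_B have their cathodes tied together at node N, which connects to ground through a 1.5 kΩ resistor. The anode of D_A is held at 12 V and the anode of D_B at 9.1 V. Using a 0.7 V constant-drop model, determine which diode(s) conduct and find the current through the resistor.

Assume both conduct. Then node N would need to be at both 12−0.7 = 11.3 V and 9.1−0.7 = 8.4 V, which is impossible.
Assume only D_A conducts: V_N = 12 − 0.7 = 11.3 V, so I_R = 11.3/1.5 = 7.53 mA.
Check D_B: its anode-to-cathode voltage is 9.1 − 11.3 = -2.2 V < 0.7 V, so it is off. The assumption is consistent.

Only D_A conducts; I_R ≈ 7.5 mA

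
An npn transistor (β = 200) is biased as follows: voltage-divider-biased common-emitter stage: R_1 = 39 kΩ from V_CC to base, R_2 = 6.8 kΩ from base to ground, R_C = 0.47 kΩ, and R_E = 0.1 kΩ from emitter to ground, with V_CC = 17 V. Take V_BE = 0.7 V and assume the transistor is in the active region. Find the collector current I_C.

Thevenize the base divider: V_Th = V_CC·R_2/(R_1+R_2) = 17×6.8/45.8 = 2.52 V, R_Th = R_1‖R_2 = 5.79 kΩ.
Base-emitter loop: V_Th = I_B·R_Th + V_BE + (β+1)I_B·R_E, so I_B = (2.52 − 0.7) / (5.79 + 201×0.1) = 0.0705 mA.
I_C = β·I_B = 200×0.0705 = 14.1 mA, and I_E = (β+1)I_B = 14.2 mA.
V_CE = V_CC − I_C·R_C − I_E·R_E = 17 − 14.1×0.47 − 14.2×0.1 = 8.96 V.
V_CE = 8.96 V > 0.2 V confirms active-region operation.

I_C ≈ 14 mA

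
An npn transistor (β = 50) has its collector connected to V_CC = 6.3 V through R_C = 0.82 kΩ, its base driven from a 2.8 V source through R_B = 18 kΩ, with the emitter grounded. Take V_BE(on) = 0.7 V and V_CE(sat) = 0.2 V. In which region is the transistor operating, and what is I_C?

Assume active. Base-emitter loop: I_B = (V_BB − V_BE)/R_B = (2.8 − 0.7)/18 = 0.117 mA.
I_C = β·I_B = 50×0.117 = 5.83 mA.
V_CE = V_CC − I_C·R_C = 6.3 − 5.83×0.82 = 1.52 V > V_CE(sat), so the active-region assumption holds.

active; I_C ≈ 5.8 mA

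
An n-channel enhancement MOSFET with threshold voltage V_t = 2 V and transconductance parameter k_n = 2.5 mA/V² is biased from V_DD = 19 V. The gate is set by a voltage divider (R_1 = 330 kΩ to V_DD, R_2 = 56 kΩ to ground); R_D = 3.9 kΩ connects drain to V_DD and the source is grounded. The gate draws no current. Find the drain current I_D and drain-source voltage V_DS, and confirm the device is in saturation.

I_D ≈ 0.72 mA, V_DS ≈ 16 V

V_G = V_DD·R_2/(R_1+R_2) = 19×56/386 = 2.76 V. With the source grounded, V_GS = V_G = 2.76 V.
Assume saturation: I_D = (k_n/2)(V_GS − V_t)² = (2.5/2)×(2.76 − 2)² = 1.25×0.756² = 0.715 mA.
V_DS = V_DD − I_D·R_D = 19 − 0.715×3.9 = 16.2 V.
Saturation requires V_DS ≥ V_GS − V_t = 0.756 V; 16.2 ≥ 0.756 ✓.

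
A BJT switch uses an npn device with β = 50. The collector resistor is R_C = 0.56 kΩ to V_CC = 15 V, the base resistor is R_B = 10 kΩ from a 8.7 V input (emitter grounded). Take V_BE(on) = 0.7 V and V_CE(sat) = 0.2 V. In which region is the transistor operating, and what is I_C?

saturation; I_C ≈ 26 mA

Assume active: I_B = (8.7 − 0.7)/10 = 0.8 mA, giving I_C = β·I_B = 40 mA.
But then V_CE = 15 − 40×0.56 = -7.4 V < V_CE(sat) = 0.2 V — impossible in the active region.
So the transistor is saturated. With V_CE = 0.2 V, I_C = (V_CC − 0.2)/R_C = 14.8/0.56 = 26.4 mA.
Check: β·I_B = 40 mA > I_C = 26.4 mA, confirming saturation.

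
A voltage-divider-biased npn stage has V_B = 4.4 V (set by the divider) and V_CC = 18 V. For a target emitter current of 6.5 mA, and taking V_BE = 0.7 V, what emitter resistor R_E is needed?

R_E ≈ 0.57 kΩ

V_E = V_B − V_BE = 4.4 − 0.7 = 3.7 V.
R_E = V_E / I_E = 3.7 / 6.5 = 0.569 kΩ.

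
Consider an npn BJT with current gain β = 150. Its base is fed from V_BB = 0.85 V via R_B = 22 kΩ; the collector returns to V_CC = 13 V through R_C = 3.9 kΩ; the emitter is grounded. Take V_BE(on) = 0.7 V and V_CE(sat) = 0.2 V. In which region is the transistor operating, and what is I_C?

Assume active. Base-emitter loop: I_B = (V_BB − V_BE)/R_B = (0.85 − 0.7)/22 = 0.00682 mA.
I_C = β·I_B = 150×0.00682 = 1.02 mA.
V_CE = V_CC − I_C·R_C = 13 − 1.02×3.9 = 9.01 V > V_CE(sat), so the active-region assumption holds.

active; I_C ≈ 1 mA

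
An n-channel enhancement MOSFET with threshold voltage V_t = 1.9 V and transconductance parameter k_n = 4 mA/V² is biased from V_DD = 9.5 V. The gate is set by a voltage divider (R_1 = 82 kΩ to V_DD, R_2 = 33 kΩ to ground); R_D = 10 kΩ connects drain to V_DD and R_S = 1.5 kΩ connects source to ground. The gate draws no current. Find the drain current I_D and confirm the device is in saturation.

I_D ≈ 0.29 mA

V_G = V_DD·R_2/(R_1+R_2) = 9.5×33/115 = 2.73 V.
Assume saturation: I_D = (k_n/2)(V_GS − V_t)² with V_GS = V_G − I_D·R_S = 2.73 − 1.5·I_D.
Substituting gives 4.5·I_D² − 5.96·I_D + 1.36 = 0, with roots I_D = 0.295 or 1.03 mA.
The root I_D = 1.03 mA gives V_GS = 1.18 V ≤ V_t, so take I_D = 0.295 mA.
Then V_GS = 2.28 V and V_DS = V_DD − I_D(R_D+R_S) = 9.5 − 0.295×11.5 = 6.11 V.
Saturation requires V_DS ≥ V_GS − V_t = 0.384 V; 6.11 ≥ 0.384 ✓.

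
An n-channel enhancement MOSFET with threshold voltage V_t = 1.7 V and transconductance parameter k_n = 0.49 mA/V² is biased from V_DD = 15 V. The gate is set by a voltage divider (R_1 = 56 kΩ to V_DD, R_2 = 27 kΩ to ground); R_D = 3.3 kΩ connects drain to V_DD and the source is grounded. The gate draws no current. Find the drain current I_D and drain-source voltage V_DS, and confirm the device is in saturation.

V_G = V_DD·R_2/(R_1+R_2) = 15×27/83 = 4.88 V. With the source grounded, V_GS = V_G = 4.88 V.
Assume saturation: I_D = (k_n/2)(V_GS − V_t)² = (0.49/2)×(4.88 − 1.7)² = 0.245×3.18² = 2.48 mA.
V_DS = V_DD − I_D·R_D = 15 − 2.48×3.3 = 6.83 V.
Saturation requires V_DS ≥ V_GS − V_t = 3.18 V; 6.83 ≥ 3.18 ✓.

I_D ≈ 2.5 mA, V_DS ≈ 6.8 V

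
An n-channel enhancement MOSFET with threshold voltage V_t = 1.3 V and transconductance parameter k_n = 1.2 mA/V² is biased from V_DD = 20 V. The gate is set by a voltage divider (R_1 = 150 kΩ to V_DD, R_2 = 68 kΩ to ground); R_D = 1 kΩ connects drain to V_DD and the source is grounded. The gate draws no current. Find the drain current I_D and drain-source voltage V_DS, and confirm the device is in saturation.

I_D ≈ 15 mA, V_DS ≈ 5.4 V

V_G = V_DD·R_2/(R_1+R_2) = 20×68/218 = 6.24 V. With the source grounded, V_GS = V_G = 6.24 V.
Assume saturation: I_D = (k_n/2)(V_GS − V_t)² = (1.2/2)×(6.24 − 1.3)² = 0.6×4.94² = 14.6 mA.
V_DS = V_DD − I_D·R_D = 20 − 14.6×1 = 5.37 V.
Saturation requires V_DS ≥ V_GS − V_t = 4.94 V; 5.37 ≥ 4.94 ✓.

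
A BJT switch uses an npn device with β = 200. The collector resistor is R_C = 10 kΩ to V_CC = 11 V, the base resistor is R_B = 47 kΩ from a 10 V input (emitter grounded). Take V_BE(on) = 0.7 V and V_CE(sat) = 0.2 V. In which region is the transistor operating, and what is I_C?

saturation; I_C ≈ 1.1 mA

Assume active: I_B = (10 − 0.7)/47 = 0.198 mA, giving I_C = β·I_B = 39.6 mA.
But then V_CE = 11 − 39.6×10 = -385 V < V_CE(sat) = 0.2 V — impossible in the active region.
So the transistor is saturated. With V_CE = 0.2 V, I_C = (V_CC − 0.2)/R_C = 10.8/10 = 1.08 mA.
Check: β·I_B = 39.6 mA > I_C = 1.08 mA, confirming saturation.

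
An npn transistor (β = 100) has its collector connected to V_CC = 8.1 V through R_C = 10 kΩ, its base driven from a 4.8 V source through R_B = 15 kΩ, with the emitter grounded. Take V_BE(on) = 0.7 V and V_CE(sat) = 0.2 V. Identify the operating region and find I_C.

saturation; I_C ≈ 0.79 mA

Assume active: I_B = (4.8 − 0.7)/15 = 0.273 mA, giving I_C = β·I_B = 27.3 mA.
But then V_CE = 8.1 − 27.3×10 = -265 V < V_CE(sat) = 0.2 V — impossible in the active region.
So the transistor is saturated. With V_CE = 0.2 V, I_C = (V_CC − 0.2)/R_C = 7.9/10 = 0.79 mA.
Check: β·I_B = 27.3 mA > I_C = 0.79 mA, confirming saturation.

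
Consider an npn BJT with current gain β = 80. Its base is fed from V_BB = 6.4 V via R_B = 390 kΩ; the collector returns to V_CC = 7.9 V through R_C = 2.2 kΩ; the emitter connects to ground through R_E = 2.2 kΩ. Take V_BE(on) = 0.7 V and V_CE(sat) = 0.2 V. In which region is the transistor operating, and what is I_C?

active; I_C ≈ 0.8 mA

Assume active. Base-emitter loop: I_B = (V_BB − V_BE)/(R_B + (β+1)R_E) = (6.4 − 0.7)/(390 + 81×2.2) = 0.01 mA.
I_C = β·I_B = 80×0.01 = 0.803 mA.
V_CE = V_CC − I_C·R_C − I_E·R_E = 7.9 − 0.803×2.2 − 0.813×2.2 = 4.35 V > V_CE(sat), so the active-region assumption holds.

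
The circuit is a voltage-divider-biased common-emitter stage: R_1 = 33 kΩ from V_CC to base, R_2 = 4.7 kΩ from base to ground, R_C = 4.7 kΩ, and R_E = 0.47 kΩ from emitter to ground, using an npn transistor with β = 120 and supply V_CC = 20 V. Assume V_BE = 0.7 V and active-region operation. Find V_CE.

Thevenize the base divider: V_Th = V_CC·R_2/(R_1+R_2) = 20×4.7/37.7 = 2.49 V, R_Th = R_1‖R_2 = 4.11 kΩ.
Base-emitter loop: V_Th = I_B·R_Th + V_BE + (β+1)I_B·R_E, so I_B = (2.49 − 0.7) / (4.11 + 121×0.47) = 0.0294 mA.
I_C = β·I_B = 120×0.0294 = 3.53 mA, and I_E = (β+1)I_B = 3.56 mA.
V_CE = V_CC − I_C·R_C − I_E·R_E = 20 − 3.53×4.7 − 3.56×0.47 = 1.74 V.
V_CE = 1.74 V > 0.2 V confirms active-region operation.

V_CE ≈ 1.7 V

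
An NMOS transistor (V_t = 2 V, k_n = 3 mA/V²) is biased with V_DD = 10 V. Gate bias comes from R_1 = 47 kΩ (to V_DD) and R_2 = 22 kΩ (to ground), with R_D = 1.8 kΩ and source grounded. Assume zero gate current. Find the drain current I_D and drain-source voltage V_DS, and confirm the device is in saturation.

V_G = V_DD·R_2/(R_1+R_2) = 10×22/69 = 3.19 V. With the source grounded, V_GS = V_G = 3.19 V.
Assume saturation: I_D = (k_n/2)(V_GS − V_t)² = (3/2)×(3.19 − 2)² = 1.5×1.19² = 2.12 mA.
V_DS = V_DD − I_D·R_D = 10 − 2.12×1.8 = 6.19 V.
Saturation requires V_DS ≥ V_GS − V_t = 1.19 V; 6.19 ≥ 1.19 ✓.

I_D ≈ 2.1 mA, V_DS ≈ 6.2 V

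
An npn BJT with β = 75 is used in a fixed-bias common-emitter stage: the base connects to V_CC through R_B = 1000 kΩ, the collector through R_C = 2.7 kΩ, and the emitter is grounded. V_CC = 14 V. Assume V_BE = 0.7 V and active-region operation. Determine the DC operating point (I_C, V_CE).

I_C ≈ 1 mA, V_CE ≈ 11 V

Base loop: V_CC = I_B·R_B + V_BE, so I_B = (14 − 0.7)/1000 kΩ = 0.0133 mA.
In the active region I_C = β·I_B = 75 × 0.0133 = 0.998 mA.
Collector loop: V_CE = V_CC − I_C·R_C = 14 − 0.998×2.7 = 11.3 V.
Since V_CE = 11.3 V > V_CE(sat) ≈ 0.2 V, the transistor is in the active region as assumed.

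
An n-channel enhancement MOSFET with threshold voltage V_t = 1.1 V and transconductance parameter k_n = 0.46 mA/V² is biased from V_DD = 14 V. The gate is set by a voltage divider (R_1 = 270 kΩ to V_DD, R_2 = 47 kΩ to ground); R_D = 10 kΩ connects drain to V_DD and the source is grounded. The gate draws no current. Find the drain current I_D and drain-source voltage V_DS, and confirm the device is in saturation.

V_G = V_DD·R_2/(R_1+R_2) = 14×47/317 = 2.08 V. With the source grounded, V_GS = V_G = 2.08 V.
Assume saturation: I_D = (k_n/2)(V_GS − V_t)² = (0.46/2)×(2.08 − 1.1)² = 0.23×0.976² = 0.219 mA.
V_DS = V_DD − I_D·R_D = 14 − 0.219×10 = 11.8 V.
Saturation requires V_DS ≥ V_GS − V_t = 0.976 V; 11.8 ≥ 0.976 ✓.

I_D ≈ 0.22 mA, V_DS ≈ 12 V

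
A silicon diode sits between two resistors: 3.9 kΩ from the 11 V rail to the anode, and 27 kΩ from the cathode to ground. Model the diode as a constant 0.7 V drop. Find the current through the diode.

The two resistors are in series with the diode, so KVL gives 11 = I·3.9 + 0.7 + I·27.
I = (11 − 0.7) / (3.9 + 27) kΩ = 10.3 / 30.9 = 0.333 mA.

I ≈ 0.33 mA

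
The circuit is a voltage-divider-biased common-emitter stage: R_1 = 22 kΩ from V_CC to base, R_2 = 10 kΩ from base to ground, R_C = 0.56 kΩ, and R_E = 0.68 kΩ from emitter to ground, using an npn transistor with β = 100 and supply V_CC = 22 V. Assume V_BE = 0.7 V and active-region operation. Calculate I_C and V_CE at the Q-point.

Thevenize the base divider: V_Th = V_CC·R_2/(R_1+R_2) = 22×10/32 = 6.88 V, R_Th = R_1‖R_2 = 6.88 kΩ.
Base-emitter loop: V_Th = I_B·R_Th + V_BE + (β+1)I_B·R_E, so I_B = (6.88 − 0.7) / (6.88 + 101×0.68) = 0.0817 mA.
I_C = β·I_B = 100×0.0817 = 8.17 mA, and I_E = (β+1)I_B = 8.25 mA.
V_CE = V_CC − I_C·R_C − I_E·R_E = 22 − 8.17×0.56 − 8.25×0.68 = 11.8 V.
V_CE = 11.8 V > 0.2 V confirms active-region operation.

I_C ≈ 8.2 mA, V_CE ≈ 12 V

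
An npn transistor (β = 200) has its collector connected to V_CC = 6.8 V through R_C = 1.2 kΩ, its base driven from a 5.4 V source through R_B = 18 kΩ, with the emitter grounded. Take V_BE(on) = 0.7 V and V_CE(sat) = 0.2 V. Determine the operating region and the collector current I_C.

saturation; I_C ≈ 5.5 mA

Assume active: I_B = (5.4 − 0.7)/18 = 0.261 mA, giving I_C = β·I_B = 52.2 mA.
But then V_CE = 6.8 − 52.2×1.2 = -55.9 V < V_CE(sat) = 0.2 V — impossible in the active region.
So the transistor is saturated. With V_CE = 0.2 V, I_C = (V_CC − 0.2)/R_C = 6.6/1.2 = 5.5 mA.
Check: β·I_B = 52.2 mA > I_C = 5.5 mA, confirming saturation.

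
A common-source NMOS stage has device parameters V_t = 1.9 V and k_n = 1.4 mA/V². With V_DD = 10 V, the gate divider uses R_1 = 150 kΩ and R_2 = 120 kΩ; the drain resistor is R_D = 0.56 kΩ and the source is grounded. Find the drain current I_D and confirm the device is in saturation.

I_D ≈ 4.5 mA

V_G = V_DD·R_2/(R_1+R_2) = 10×120/270 = 4.44 V. With the source grounded, V_GS = V_G = 4.44 V.
Assume saturation: I_D = (k_n/2)(V_GS − V_t)² = (1.4/2)×(4.44 − 1.9)² = 0.7×2.54² = 4.53 mA.
V_DS = V_DD − I_D·R_D = 10 − 4.53×0.56 = 7.46 V.
Saturation requires V_DS ≥ V_GS − V_t = 2.54 V; 7.46 ≥ 2.54 ✓.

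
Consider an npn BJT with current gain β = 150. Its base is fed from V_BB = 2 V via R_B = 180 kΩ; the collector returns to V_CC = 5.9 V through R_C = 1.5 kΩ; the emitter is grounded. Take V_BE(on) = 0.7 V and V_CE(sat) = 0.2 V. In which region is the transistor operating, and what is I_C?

Assume active. Base-emitter loop: I_B = (V_BB − V_BE)/R_B = (2 − 0.7)/180 = 0.00722 mA.
I_C = β·I_B = 150×0.00722 = 1.08 mA.
V_CE = V_CC − I_C·R_C = 5.9 − 1.08×1.5 = 4.28 V > V_CE(sat), so the active-region assumption holds.

active; I_C ≈ 1.1 mA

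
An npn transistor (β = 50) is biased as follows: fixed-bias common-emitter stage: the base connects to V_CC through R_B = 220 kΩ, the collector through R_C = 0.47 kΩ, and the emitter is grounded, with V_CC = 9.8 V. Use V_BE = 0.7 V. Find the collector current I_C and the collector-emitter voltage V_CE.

Base loop: V_CC = I_B·R_B + V_BE, so I_B = (9.8 − 0.7)/220 kΩ = 0.0414 mA.
In the active region I_C = β·I_B = 50 × 0.0414 = 2.07 mA.
Collector loop: V_CE = V_CC − I_C·R_C = 9.8 − 2.07×0.47 = 8.83 V.
Since V_CE = 8.83 V > V_CE(sat) ≈ 0.2 V, the transistor is in the active region as assumed.

I_C ≈ 2.1 mA, V_CE ≈ 8.8 V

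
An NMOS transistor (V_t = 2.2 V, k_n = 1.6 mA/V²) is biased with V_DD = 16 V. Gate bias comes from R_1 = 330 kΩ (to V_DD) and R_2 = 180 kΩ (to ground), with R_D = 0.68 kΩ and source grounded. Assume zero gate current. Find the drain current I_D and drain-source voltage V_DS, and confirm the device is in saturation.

V_G = V_DD·R_2/(R_1+R_2) = 16×180/510 = 5.65 V. With the source grounded, V_GS = V_G = 5.65 V.
Assume saturation: I_D = (k_n/2)(V_GS − V_t)² = (1.6/2)×(5.65 − 2.2)² = 0.8×3.45² = 9.51 mA.
V_DS = V_DD − I_D·R_D = 16 − 9.51×0.68 = 9.54 V.
Saturation requires V_DS ≥ V_GS − V_t = 3.45 V; 9.54 ≥ 3.45 ✓.

I_D ≈ 9.5 mA, V_DS ≈ 9.5 V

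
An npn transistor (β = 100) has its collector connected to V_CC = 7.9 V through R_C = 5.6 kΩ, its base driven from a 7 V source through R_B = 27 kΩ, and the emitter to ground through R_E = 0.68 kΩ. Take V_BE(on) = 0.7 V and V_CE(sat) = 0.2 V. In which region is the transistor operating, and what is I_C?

saturation; I_C ≈ 1.2 mA

Assume active: I_B = (7 − 0.7)/(27 + 101×0.68) = 0.0658 mA, I_C = β·I_B = 6.58 mA.
Then V_CE = 7.9 − 6.58×5.6 − 6.65×0.68 = -33.5 V < 0.2 V — the active assumption fails.
Re-solve with V_CE = 0.2 V. KCL at the emitter: V_E/R_E = (V_BB−0.7−V_E)/R_B + (V_CC−0.2−V_E)/R_C, giving V_E = 0.954 V.
I_C = (V_CC − 0.2 − V_E)/R_C = (7.7 − 0.954)/5.6 = 1.2 mA.
Check: I_B = (6.3 − 0.954)/27 = 0.198 mA, and β·I_B = 19.8 mA > I_C, confirming saturation.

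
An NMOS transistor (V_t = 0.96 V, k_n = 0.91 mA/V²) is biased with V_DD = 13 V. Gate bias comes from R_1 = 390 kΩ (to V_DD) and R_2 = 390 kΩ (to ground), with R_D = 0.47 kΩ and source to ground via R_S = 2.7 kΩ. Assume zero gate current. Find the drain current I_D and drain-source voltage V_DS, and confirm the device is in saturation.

I_D ≈ 1.4 mA, V_DS ≈ 8.6 V

V_G = V_DD·R_2/(R_1+R_2) = 13×390/780 = 6.5 V.
Assume saturation: I_D = (k_n/2)(V_GS − V_t)² with V_GS = V_G − I_D·R_S = 6.5 − 2.7·I_D.
Substituting gives 3.32·I_D² − 14.6·I_D + 14 = 0, with roots I_D = 1.4 or 3 mA.
The root I_D = 3 mA gives V_GS = -1.61 V ≤ V_t, so take I_D = 1.4 mA.
Then V_GS = 2.72 V and V_DS = V_DD − I_D(R_D+R_S) = 13 − 1.4×3.17 = 8.56 V.
Saturation requires V_DS ≥ V_GS − V_t = 1.76 V; 8.56 ≥ 1.76 ✓.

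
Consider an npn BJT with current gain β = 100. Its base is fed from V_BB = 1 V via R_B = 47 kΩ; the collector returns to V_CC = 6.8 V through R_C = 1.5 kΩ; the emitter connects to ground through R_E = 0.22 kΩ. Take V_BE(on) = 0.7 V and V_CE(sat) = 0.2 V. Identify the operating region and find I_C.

Assume active. Base-emitter loop: I_B = (V_BB − V_BE)/(R_B + (β+1)R_E) = (1 − 0.7)/(47 + 101×0.22) = 0.00433 mA.
I_C = β·I_B = 100×0.00433 = 0.433 mA.
V_CE = V_CC − I_C·R_C − I_E·R_E = 6.8 − 0.433×1.5 − 0.438×0.22 = 6.05 V > V_CE(sat), so the active-region assumption holds.

active; I_C ≈ 0.43 mA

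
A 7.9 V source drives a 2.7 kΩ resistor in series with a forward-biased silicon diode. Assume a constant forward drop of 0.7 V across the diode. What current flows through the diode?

I ≈ 2.7 mA

KVL around the loop: 7.9 = V_D + I·R = 0.7 + I × 2.7 kΩ.
So I = (7.9 − 0.7) / 2.7 kΩ = 7.2 / 2.7 = 2.67 mA.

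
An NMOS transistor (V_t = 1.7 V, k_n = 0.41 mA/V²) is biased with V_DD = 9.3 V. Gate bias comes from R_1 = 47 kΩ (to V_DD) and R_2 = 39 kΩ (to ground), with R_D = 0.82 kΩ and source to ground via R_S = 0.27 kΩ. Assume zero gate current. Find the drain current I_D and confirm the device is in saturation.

V_G = V_DD·R_2/(R_1+R_2) = 9.3×39/86 = 4.22 V.
Assume saturation: I_D = (k_n/2)(V_GS − V_t)² with V_GS = V_G − I_D·R_S = 4.22 − 0.27·I_D.
Substituting gives 0.0149·I_D² − 1.28·I_D + 1.3 = 0, with roots I_D = 1.03 or 84.5 mA.
The root I_D = 84.5 mA gives V_GS = -18.6 V ≤ V_t, so take I_D = 1.03 mA.
Then V_GS = 3.94 V and V_DS = V_DD − I_D(R_D+R_S) = 9.3 − 1.03×1.09 = 8.18 V.
Saturation requires V_DS ≥ V_GS − V_t = 2.24 V; 8.18 ≥ 2.24 ✓.

I_D ≈ 1 mA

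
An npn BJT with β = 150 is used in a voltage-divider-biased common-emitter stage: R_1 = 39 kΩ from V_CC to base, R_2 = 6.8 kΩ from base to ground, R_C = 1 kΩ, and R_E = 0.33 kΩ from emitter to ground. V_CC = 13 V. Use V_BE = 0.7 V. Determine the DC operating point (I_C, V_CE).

I_C ≈ 3.3 mA, V_CE ≈ 8.6 V

Thevenize the base divider: V_Th = V_CC·R_2/(R_1+R_2) = 13×6.8/45.8 = 1.93 V, R_Th = R_1‖R_2 = 5.79 kΩ.
Base-emitter loop: V_Th = I_B·R_Th + V_BE + (β+1)I_B·R_E, so I_B = (1.93 − 0.7) / (5.79 + 151×0.33) = 0.0221 mA.
I_C = β·I_B = 150×0.0221 = 3.32 mA, and I_E = (β+1)I_B = 3.34 mA.
V_CE = V_CC − I_C·R_C − I_E·R_E = 13 − 3.32×1 − 3.34×0.33 = 8.58 V.
V_CE = 8.58 V > 0.2 V confirms active-region operation.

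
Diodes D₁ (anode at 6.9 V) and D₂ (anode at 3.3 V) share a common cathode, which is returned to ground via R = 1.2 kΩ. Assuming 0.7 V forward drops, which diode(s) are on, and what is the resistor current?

Assume both conduct. Then node N would need to be at both 6.9−0.7 = 6.2 V and 3.3−0.7 = 2.6 V, which is impossible.
Assume only D₁ conducts: V_N = 6.9 − 0.7 = 6.2 V, so I_R = 6.2/1.2 = 5.17 mA.
Check D₂: its anode-to-cathode voltage is 3.3 − 6.2 = -2.9 V < 0.7 V, so it is off. The assumption is consistent.

Only D₁ conducts; I_R ≈ 5.2 mA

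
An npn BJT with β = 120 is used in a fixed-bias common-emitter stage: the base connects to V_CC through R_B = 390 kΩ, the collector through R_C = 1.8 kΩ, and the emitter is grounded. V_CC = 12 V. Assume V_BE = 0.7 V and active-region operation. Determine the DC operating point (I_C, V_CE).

Base loop: V_CC = I_B·R_B + V_BE, so I_B = (12 − 0.7)/390 kΩ = 0.029 mA.
In the active region I_C = β·I_B = 120 × 0.029 = 3.48 mA.
Collector loop: V_CE = V_CC − I_C·R_C = 12 − 3.48×1.8 = 5.74 V.
Since V_CE = 5.74 V > V_CE(sat) ≈ 0.2 V, the transistor is in the active region as assumed.

I_C ≈ 3.5 mA, V_CE ≈ 5.7 V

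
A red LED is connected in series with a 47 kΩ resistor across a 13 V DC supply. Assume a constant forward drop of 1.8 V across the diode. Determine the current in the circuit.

KVL around the loop: 13 = V_D + I·R = 1.8 + I × 47 kΩ.
So I = (13 − 1.8) / 47 kΩ = 11.2 / 47 = 0.238 mA.

I ≈ 0.24 mA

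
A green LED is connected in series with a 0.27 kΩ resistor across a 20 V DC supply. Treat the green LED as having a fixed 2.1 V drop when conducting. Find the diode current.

I ≈ 66 mA

KVL around the loop: 20 = V_D + I·R = 2.1 + I × 0.27 kΩ.
So I = (20 − 2.1) / 0.27 kΩ = 17.9 / 0.27 = 66.3 mA.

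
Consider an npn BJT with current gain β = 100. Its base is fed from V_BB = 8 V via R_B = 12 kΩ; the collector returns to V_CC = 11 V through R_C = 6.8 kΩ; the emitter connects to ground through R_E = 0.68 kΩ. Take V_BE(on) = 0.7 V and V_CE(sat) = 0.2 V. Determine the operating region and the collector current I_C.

Assume active: I_B = (8 − 0.7)/(12 + 101×0.68) = 0.0905 mA, I_C = β·I_B = 9.05 mA.
Then V_CE = 11 − 9.05×6.8 − 9.14×0.68 = -56.7 V < 0.2 V — the active assumption fails.
Re-solve with V_CE = 0.2 V. KCL at the emitter: V_E/R_E = (V_BB−0.7−V_E)/R_B + (V_CC−0.2−V_E)/R_C, giving V_E = 1.29 V.
I_C = (V_CC − 0.2 − V_E)/R_C = (10.8 − 1.29)/6.8 = 1.4 mA.
Check: I_B = (7.3 − 1.29)/12 = 0.501 mA, and β·I_B = 50.1 mA > I_C, confirming saturation.

saturation; I_C ≈ 1.4 mA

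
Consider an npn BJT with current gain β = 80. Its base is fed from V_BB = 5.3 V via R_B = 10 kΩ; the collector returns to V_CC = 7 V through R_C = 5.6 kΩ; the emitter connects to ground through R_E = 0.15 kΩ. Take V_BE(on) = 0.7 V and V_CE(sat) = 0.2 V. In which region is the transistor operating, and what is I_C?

Assume active: I_B = (5.3 − 0.7)/(10 + 81×0.15) = 0.208 mA, I_C = β·I_B = 16.6 mA.
Then V_CE = 7 − 16.6×5.6 − 16.8×0.15 = -88.6 V < 0.2 V — the active assumption fails.
Re-solve with V_CE = 0.2 V. KCL at the emitter: V_E/R_E = (V_BB−0.7−V_E)/R_B + (V_CC−0.2−V_E)/R_C, giving V_E = 0.241 V.
I_C = (V_CC − 0.2 − V_E)/R_C = (6.8 − 0.241)/5.6 = 1.17 mA.
Check: I_B = (4.6 − 0.241)/10 = 0.436 mA, and β·I_B = 34.9 mA > I_C, confirming saturation.

saturation; I_C ≈ 1.2 mA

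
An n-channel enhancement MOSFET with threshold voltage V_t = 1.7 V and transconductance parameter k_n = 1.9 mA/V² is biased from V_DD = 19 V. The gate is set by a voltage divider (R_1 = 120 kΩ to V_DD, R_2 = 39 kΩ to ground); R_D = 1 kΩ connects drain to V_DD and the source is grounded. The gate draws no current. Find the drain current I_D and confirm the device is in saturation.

I_D ≈ 8.3 mA

V_G = V_DD·R_2/(R_1+R_2) = 19×39/159 = 4.66 V. With the source grounded, V_GS = V_G = 4.66 V.
Assume saturation: I_D = (k_n/2)(V_GS − V_t)² = (1.9/2)×(4.66 − 1.7)² = 0.95×2.96² = 8.33 mA.
V_DS = V_DD − I_D·R_D = 19 − 8.33×1 = 10.7 V.
Saturation requires V_DS ≥ V_GS − V_t = 2.96 V; 10.7 ≥ 2.96 ✓.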